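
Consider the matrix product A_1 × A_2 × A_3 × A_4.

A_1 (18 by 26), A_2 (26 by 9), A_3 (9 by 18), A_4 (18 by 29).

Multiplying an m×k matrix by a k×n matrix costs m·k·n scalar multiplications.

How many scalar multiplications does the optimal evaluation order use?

13608

Adjacent pairs: A_1A_2 = 18·26·9 = 4212; A_2A_3 = 26·9·18 = 4212; A_3A_4 = 9·18·29 = 4698.
Length 3: A_1..A_3: k=1: 0+4212+18·26·18=12636; k=2: 4212+0+18·9·18=7128 → min 7128 | A_2..A_4: k=2: 0+4698+26·9·29=11484; k=3: 4212+0+26·18·29=17784 → min 11484.
Length 4: A_1..A_4: k=1: 0+11484+18·26·29=25056; k=2: 4212+4698+18·9·29=13608; k=3: 7128+0+18·18·29=16524 → min 13608.
Optimal order: ((A_1 × A_2) × (A_3 × A_4)) with cost 13608.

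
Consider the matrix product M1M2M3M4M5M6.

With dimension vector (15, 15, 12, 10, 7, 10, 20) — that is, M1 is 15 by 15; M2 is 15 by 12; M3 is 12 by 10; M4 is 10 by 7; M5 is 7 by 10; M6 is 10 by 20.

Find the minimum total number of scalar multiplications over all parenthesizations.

Adjacent pairs: M1M2 = 15·15·12 = 2700; M2M3 = 15·12·10 = 1800; M3M4 = 12·10·7 = 840; M4M5 = 10·7·10 = 700; M5M6 = 7·10·20 = 1400.
Length 3: M1..M3: k=1: 0+1800+15·15·10=4050; k=2: 2700+0+15·12·10=4500 → min 4050 | M2..M4: k=2: 0+840+15·12·7=2100; k=3: 1800+0+15·10·7=2850 → min 2100 | M3..M5: k=3: 0+700+12·10·10=1900; k=4: 840+0+12·7·10=1680 → min 1680 | M4..M6: k=4: 0+1400+10·7·20=2800; k=5: 700+0+10·10·20=2700 → min 2700.
Length 4: M1..M4: k=1: 0+2100+15·15·7=3675; k=2: 2700+840+15·12·7=4800; k=3: 4050+0+15·10·7=5100 → min 3675 | M2..M5: k=2: 0+1680+15·12·10=3480; k=3: 1800+700+15·10·10=4000; k=4: 2100+0+15·7·10=3150 → min 3150 | M3..M6: k=3: 0+2700+12·10·20=5100; k=4: 840+1400+12·7·20=3920; k=5: 1680+0+12·10·20=4080 → min 3920.
Length 5: M1..M5: k=1: 0+3150+15·15·10=5400; k=2: 2700+1680+15·12·10=6180; k=3: 4050+700+15·10·10=6250; k=4: 3675+0+15·7·10=4725 → min 4725 | M2..M6: k=2: 0+3920+15·12·20=7520; k=3: 1800+2700+15·10·20=7500; k=4: 2100+1400+15·7·20=5600; k=5: 3150+0+15·10·20=6150 → min 5600.
Length 6: M1..M6: k=1: 0+5600+15·15·20=10100; k=2: 2700+3920+15·12·20=10220; k=3: 4050+2700+15·10·20=9750; k=4: 3675+1400+15·7·20=7175; k=5: 4725+0+15·10·20=7725 → min 7175.
Optimal order: ((M1(M2(M3M4)))(M5M6)) with cost 7175.

7175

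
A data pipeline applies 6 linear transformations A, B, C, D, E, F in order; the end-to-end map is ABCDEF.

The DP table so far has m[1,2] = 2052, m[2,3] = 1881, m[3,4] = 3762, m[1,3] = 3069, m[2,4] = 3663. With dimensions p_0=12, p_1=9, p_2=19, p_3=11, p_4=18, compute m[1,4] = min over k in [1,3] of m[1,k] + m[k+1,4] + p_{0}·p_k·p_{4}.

5445

m[1,4] = min over k∈[1,3] of m[1,k]+m[k+1,4]+p_{0}·p_k·p_{4}.
k=1: 0 + 3663 + 12·9·18 = 5607; k=2: 2052 + 3762 + 12·19·18 = 9918; k=3: 3069 + 0 + 12·11·18 = 5445.
Minimum: 5445 at k=3.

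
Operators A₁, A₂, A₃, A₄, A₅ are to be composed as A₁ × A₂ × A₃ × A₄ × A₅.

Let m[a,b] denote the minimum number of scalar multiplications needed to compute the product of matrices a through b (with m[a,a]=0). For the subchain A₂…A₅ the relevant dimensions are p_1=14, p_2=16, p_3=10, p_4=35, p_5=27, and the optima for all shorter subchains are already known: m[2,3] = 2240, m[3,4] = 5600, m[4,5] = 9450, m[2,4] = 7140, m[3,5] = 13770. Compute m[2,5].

15470

m[2,5] = min over k∈[2,4] of m[2,k]+m[k+1,5]+p_{1}·p_k·p_{5}.
k=2: 0 + 13770 + 14·16·27 = 19818; k=3: 2240 + 9450 + 14·10·27 = 15470; k=4: 7140 + 0 + 14·35·27 = 20370.
Minimum: 15470 at k=3.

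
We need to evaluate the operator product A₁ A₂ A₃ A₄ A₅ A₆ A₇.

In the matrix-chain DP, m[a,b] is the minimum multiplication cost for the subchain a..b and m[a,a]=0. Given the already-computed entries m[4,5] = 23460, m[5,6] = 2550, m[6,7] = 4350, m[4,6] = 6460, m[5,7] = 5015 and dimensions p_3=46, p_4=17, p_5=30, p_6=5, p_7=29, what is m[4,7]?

13130

m[4,7] = min over k∈[4,6] of m[4,k]+m[k+1,7]+p_{3}·p_k·p_{7}.
k=4: 0 + 5015 + 46·17·29 = 27693; k=5: 23460 + 4350 + 46·30·29 = 67830; k=6: 6460 + 0 + 46·5·29 = 13130.
Minimum: 13130 at k=6.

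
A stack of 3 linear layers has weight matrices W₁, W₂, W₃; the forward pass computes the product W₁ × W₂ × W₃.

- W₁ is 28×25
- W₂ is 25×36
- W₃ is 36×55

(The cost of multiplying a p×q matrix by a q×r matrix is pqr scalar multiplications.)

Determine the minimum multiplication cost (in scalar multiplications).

80640

Order (W₁ × (W₂ × W₃)): (W₂ × W₃): 25×36 by 36×55 → 25×55, cost 25·36·55 = 49500; (W₁ × (W₂ × W₃)): 28×25 by 25×55 → 28×55, cost 28·25·55 = 38500; cumulative 88000. Total 88000.
Order ((W₁ × W₂) × W₃): (W₁ × W₂): 28×25 by 25×36 → 28×36, cost 28·25·36 = 25200; ((W₁ × W₂) × W₃): 28×36 by 36×55 → 28×55, cost 28·36·55 = 55440; cumulative 80640. Total 80640.
Minimum: 80640.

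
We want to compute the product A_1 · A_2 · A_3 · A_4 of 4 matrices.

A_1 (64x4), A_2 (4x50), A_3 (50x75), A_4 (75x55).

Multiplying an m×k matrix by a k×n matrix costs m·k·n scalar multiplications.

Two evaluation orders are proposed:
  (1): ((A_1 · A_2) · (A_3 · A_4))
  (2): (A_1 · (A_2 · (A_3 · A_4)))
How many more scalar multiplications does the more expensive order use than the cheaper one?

Order (1) = ((A_1 · A_2) · (A_3 · A_4)): (A_1 · A_2): 64×4 by 4×50 → 64×50, cost 64·4·50 = 12800; (A_3 · A_4): 50×75 by 75×55 → 50×55, cost 50·75·55 = 206250; ((A_1 · A_2) · (A_3 · A_4)): 64×50 by 50×55 → 64×55, cost 64·50·55 = 176000; cumulative 395050. Total 395050.
Order (2) = (A_1 · (A_2 · (A_3 · A_4))): (A_3 · A_4): 50×75 by 75×55 → 50×55, cost 50·75·55 = 206250; (A_2 · (A_3 · A_4)): 4×50 by 50×55 → 4×55, cost 4·50·55 = 11000; cumulative 217250; (A_1 · (A_2 · (A_3 · A_4))): 64×4 by 4×55 → 64×55, cost 64·4·55 = 14080; cumulative 231330. Total 231330.
Difference: |395050 − 231330| = 163720.

163720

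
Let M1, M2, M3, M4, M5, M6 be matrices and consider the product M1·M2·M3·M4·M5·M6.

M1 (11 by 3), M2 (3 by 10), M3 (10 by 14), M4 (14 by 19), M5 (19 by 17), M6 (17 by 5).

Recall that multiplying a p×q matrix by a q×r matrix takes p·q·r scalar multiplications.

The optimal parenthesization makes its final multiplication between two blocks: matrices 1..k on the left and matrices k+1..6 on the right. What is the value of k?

Adjacent pairs: M1M2 = 11·3·10 = 330; M2M3 = 3·10·14 = 420; M3M4 = 10·14·19 = 2660; M4M5 = 14·19·17 = 4522; M5M6 = 19·17·5 = 1615.
Length 3: M1..M3: k=1: 0+420+11·3·14=882; k=2: 330+0+11·10·14=1870 → min 882 | M2..M4: k=2: 0+2660+3·10·19=3230; k=3: 420+0+3·14·19=1218 → min 1218 | M3..M5: k=3: 0+4522+10·14·17=6902; k=4: 2660+0+10·19·17=5890 → min 5890 | M4..M6: k=4: 0+1615+14·19·5=2945; k=5: 4522+0+14·17·5=5712 → min 2945.
Length 4: M1..M4: k=1: 0+1218+11·3·19=1845; k=2: 330+2660+11·10·19=5080; k=3: 882+0+11·14·19=3808 → min 1845 | M2..M5: k=2: 0+5890+3·10·17=6400; k=3: 420+4522+3·14·17=5656; k=4: 1218+0+3·19·17=2187 → min 2187 | M3..M6: k=3: 0+2945+10·14·5=3645; k=4: 2660+1615+10·19·5=5225; k=5: 5890+0+10·17·5=6740 → min 3645.
Length 5: M1..M5: k=1: 0+2187+11·3·17=2748; k=2: 330+5890+11·10·17=8090; k=3: 882+4522+11·14·17=8022; k=4: 1845+0+11·19·17=5398 → min 2748 | M2..M6: k=2: 0+3645+3·10·5=3795; k=3: 420+2945+3·14·5=3575; k=4: 1218+1615+3·19·5=3118; k=5: 2187+0+3·17·5=2442 → min 2442.
Top-level splits: k=1: (M1..M1)·(M2..M6) → 0+2442+11·3·5 = 2607; k=2: (M1..M2)·(M3..M6) → 330+3645+11·10·5 = 4525; k=3: (M1..M3)·(M4..M6) → 882+2945+11·14·5 = 4597; k=4: (M1..M4)·(M5..M6) → 1845+1615+11·19·5 = 4505; k=5: (M1..M5)·(M6..M6) → 2748+0+11·17·5 = 3683.
Best split is after M1, i.e. k = 1.

1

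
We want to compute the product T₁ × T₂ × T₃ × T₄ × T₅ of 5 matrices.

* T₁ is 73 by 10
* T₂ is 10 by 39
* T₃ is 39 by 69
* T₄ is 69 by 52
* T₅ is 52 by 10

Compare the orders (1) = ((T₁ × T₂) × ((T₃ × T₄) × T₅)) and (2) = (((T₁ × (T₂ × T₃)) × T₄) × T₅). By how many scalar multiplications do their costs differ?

Order (1) = ((T₁ × T₂) × ((T₃ × T₄) × T₅)): (T₁ × T₂): 73×10 by 10×39 → 73×39, cost 73·10·39 = 28470; (T₃ × T₄): 39×69 by 69×52 → 39×52, cost 39·69·52 = 139932; ((T₃ × T₄) × T₅): 39×52 by 52×10 → 39×10, cost 39·52·10 = 20280; cumulative 160212; ((T₁ × T₂) × ((T₃ × T₄) × T₅)): 73×39 by 39×10 → 73×10, cost 73·39·10 = 28470; cumulative 217152. Total 217152.
Order (2) = (((T₁ × (T₂ × T₃)) × T₄) × T₅): (T₂ × T₃): 10×39 by 39×69 → 10×69, cost 10·39·69 = 26910; (T₁ × (T₂ × T₃)): 73×10 by 10×69 → 73×69, cost 73·10·69 = 50370; cumulative 77280; ((T₁ × (T₂ × T₃)) × T₄): 73×69 by 69×52 → 73×52, cost 73·69·52 = 261924; cumulative 339204; (((T₁ × (T₂ × T₃)) × T₄) × T₅): 73×52 by 52×10 → 73×10, cost 73·52·10 = 37960; cumulative 377164. Total 377164.
Difference: |217152 − 377164| = 160012.

160012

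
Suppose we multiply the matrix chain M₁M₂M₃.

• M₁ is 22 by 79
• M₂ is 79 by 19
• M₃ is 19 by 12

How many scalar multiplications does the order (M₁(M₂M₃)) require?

(M₂M₃): 79×19 by 19×12 → 79×12, cost 79·19·12 = 18012
(M₁(M₂M₃)): 22×79 by 79×12 → 22×12, cost 22·79·12 = 20856; cumulative 38868
Total: 38868 scalar multiplications.

38868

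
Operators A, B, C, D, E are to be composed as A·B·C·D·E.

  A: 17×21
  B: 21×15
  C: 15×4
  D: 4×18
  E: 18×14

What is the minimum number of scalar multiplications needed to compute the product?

4648

Adjacent pairs: AB = 17·21·15 = 5355; BC = 21·15·4 = 1260; CD = 15·4·18 = 1080; DE = 4·18·14 = 1008.
Length 3: A..C: k=1: 0+1260+17·21·4=2688; k=2: 5355+0+17·15·4=6375 → min 2688 | B..D: k=2: 0+1080+21·15·18=6750; k=3: 1260+0+21·4·18=2772 → min 2772 | C..E: k=3: 0+1008+15·4·14=1848; k=4: 1080+0+15·18·14=4860 → min 1848.
Length 4: A..D: k=1: 0+2772+17·21·18=9198; k=2: 5355+1080+17·15·18=11025; k=3: 2688+0+17·4·18=3912 → min 3912 | B..E: k=2: 0+1848+21·15·14=6258; k=3: 1260+1008+21·4·14=3444; k=4: 2772+0+21·18·14=8064 → min 3444.
Length 5: A..E: k=1: 0+3444+17·21·14=8442; k=2: 5355+1848+17·15·14=10773; k=3: 2688+1008+17·4·14=4648; k=4: 3912+0+17·18·14=8196 → min 4648.
Optimal order: ((A·(B·C))·(D·E)) with cost 4648.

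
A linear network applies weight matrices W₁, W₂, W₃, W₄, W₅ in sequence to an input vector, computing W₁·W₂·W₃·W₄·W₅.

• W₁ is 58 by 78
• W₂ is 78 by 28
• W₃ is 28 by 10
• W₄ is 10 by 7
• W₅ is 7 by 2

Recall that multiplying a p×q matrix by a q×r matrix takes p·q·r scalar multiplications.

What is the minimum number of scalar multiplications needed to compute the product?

14116

Adjacent pairs: W₁W₂ = 58·78·28 = 126672; W₂W₃ = 78·28·10 = 21840; W₃W₄ = 28·10·7 = 1960; W₄W₅ = 10·7·2 = 140.
Length 3: W₁..W₃: k=1: 0+21840+58·78·10=67080; k=2: 126672+0+58·28·10=142912 → min 67080 | W₂..W₄: k=2: 0+1960+78·28·7=17248; k=3: 21840+0+78·10·7=27300 → min 17248 | W₃..W₅: k=3: 0+140+28·10·2=700; k=4: 1960+0+28·7·2=2352 → min 700.
Length 4: W₁..W₄: k=1: 0+17248+58·78·7=48916; k=2: 126672+1960+58·28·7=140000; k=3: 67080+0+58·10·7=71140 → min 48916 | W₂..W₅: k=2: 0+700+78·28·2=5068; k=3: 21840+140+78·10·2=23540; k=4: 17248+0+78·7·2=18340 → min 5068.
Length 5: W₁..W₅: k=1: 0+5068+58·78·2=14116; k=2: 126672+700+58·28·2=130620; k=3: 67080+140+58·10·2=68380; k=4: 48916+0+58·7·2=49728 → min 14116.
Optimal order: (W₁·(W₂·(W₃·(W₄·W₅)))) with cost 14116.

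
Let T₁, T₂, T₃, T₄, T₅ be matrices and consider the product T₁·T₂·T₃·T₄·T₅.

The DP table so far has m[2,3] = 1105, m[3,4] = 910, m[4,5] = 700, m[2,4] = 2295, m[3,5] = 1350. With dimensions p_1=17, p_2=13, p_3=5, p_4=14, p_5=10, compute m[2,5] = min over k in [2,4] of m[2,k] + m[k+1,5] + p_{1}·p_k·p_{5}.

2655

m[2,5] = min over k∈[2,4] of m[2,k]+m[k+1,5]+p_{1}·p_k·p_{5}.
k=2: 0 + 1350 + 17·13·10 = 3560; k=3: 1105 + 700 + 17·5·10 = 2655; k=4: 2295 + 0 + 17·14·10 = 4675.
Minimum: 2655 at k=3.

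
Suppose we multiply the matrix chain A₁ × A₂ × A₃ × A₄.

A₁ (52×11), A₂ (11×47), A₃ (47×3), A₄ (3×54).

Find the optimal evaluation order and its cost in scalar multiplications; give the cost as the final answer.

11691

Adjacent pairs: A₁A₂ = 52·11·47 = 26884; A₂A₃ = 11·47·3 = 1551; A₃A₄ = 47·3·54 = 7614.
Length 3: A₁..A₃: k=1: 0+1551+52·11·3=3267; k=2: 26884+0+52·47·3=34216 → min 3267 | A₂..A₄: k=2: 0+7614+11·47·54=35532; k=3: 1551+0+11·3·54=3333 → min 3333.
Length 4: A₁..A₄: k=1: 0+3333+52·11·54=34221; k=2: 26884+7614+52·47·54=166474; k=3: 3267+0+52·3·54=11691 → min 11691.
Optimal parenthesization: ((A₁ × (A₂ × A₃)) × A₄) with cost 11691.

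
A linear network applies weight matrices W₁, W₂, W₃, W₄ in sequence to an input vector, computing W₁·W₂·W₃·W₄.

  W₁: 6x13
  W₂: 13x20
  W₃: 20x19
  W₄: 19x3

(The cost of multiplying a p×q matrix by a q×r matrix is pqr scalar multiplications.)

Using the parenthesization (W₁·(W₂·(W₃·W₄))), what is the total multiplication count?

(W₃·W₄): 20×19 by 19×3 → 20×3, cost 20·19·3 = 1140
(W₂·(W₃·W₄)): 13×20 by 20×3 → 13×3, cost 13·20·3 = 780; cumulative 1920
(W₁·(W₂·(W₃·W₄))): 6×13 by 13×3 → 6×3, cost 6·13·3 = 234; cumulative 2154
Total: 2154 scalar multiplications.

2154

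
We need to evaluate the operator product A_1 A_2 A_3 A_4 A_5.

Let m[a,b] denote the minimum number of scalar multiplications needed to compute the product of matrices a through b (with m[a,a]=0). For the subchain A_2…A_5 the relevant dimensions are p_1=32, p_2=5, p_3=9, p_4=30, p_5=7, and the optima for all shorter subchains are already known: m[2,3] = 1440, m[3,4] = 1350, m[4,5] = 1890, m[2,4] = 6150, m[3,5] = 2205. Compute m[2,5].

m[2,5] = min over k∈[2,4] of m[2,k]+m[k+1,5]+p_{1}·p_k·p_{5}.
k=2: 0 + 2205 + 32·5·7 = 3325; k=3: 1440 + 1890 + 32·9·7 = 5346; k=4: 6150 + 0 + 32·30·7 = 12870.
Minimum: 3325 at k=2.

3325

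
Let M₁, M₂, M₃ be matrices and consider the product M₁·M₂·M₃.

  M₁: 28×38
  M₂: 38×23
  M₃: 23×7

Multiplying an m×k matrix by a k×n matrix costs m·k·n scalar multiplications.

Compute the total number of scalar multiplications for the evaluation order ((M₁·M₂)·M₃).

28980

(M₁·M₂): 28×38 by 38×23 → 28×23, cost 28·38·23 = 24472
((M₁·M₂)·M₃): 28×23 by 23×7 → 28×7, cost 28·23·7 = 4508; cumulative 28980
Total: 28980 scalar multiplications.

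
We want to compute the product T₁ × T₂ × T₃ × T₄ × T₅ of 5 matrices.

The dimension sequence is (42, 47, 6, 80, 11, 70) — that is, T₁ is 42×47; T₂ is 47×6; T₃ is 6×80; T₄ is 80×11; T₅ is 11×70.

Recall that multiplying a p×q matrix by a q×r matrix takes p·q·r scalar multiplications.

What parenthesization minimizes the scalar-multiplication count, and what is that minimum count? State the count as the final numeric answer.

39384

Adjacent pairs: T₁T₂ = 42·47·6 = 11844; T₂T₃ = 47·6·80 = 22560; T₃T₄ = 6·80·11 = 5280; T₄T₅ = 80·11·70 = 61600.
Length 3: T₁..T₃: k=1: 0+22560+42·47·80=180480; k=2: 11844+0+42·6·80=32004 → min 32004 | T₂..T₄: k=2: 0+5280+47·6·11=8382; k=3: 22560+0+47·80·11=63920 → min 8382 | T₃..T₅: k=3: 0+61600+6·80·70=95200; k=4: 5280+0+6·11·70=9900 → min 9900.
Length 4: T₁..T₄: k=1: 0+8382+42·47·11=30096; k=2: 11844+5280+42·6·11=19896; k=3: 32004+0+42·80·11=68964 → min 19896 | T₂..T₅: k=2: 0+9900+47·6·70=29640; k=3: 22560+61600+47·80·70=347360; k=4: 8382+0+47·11·70=44572 → min 29640.
Length 5: T₁..T₅: k=1: 0+29640+42·47·70=167820; k=2: 11844+9900+42·6·70=39384; k=3: 32004+61600+42·80·70=328804; k=4: 19896+0+42·11·70=52236 → min 39384.
Optimal parenthesization: ((T₁ × T₂) × ((T₃ × T₄) × T₅)) with cost 39384.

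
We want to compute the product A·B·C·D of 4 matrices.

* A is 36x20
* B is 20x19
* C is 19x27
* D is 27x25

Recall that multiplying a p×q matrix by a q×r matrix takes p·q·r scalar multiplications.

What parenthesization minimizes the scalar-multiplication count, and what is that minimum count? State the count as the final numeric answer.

Adjacent pairs: AB = 36·20·19 = 13680; BC = 20·19·27 = 10260; CD = 19·27·25 = 12825.
Length 3: A..C: k=1: 0+10260+36·20·27=29700; k=2: 13680+0+36·19·27=32148 → min 29700 | B..D: k=2: 0+12825+20·19·25=22325; k=3: 10260+0+20·27·25=23760 → min 22325.
Length 4: A..D: k=1: 0+22325+36·20·25=40325; k=2: 13680+12825+36·19·25=43605; k=3: 29700+0+36·27·25=54000 → min 40325.
Optimal parenthesization: (A·(B·(C·D))) with cost 40325.

40325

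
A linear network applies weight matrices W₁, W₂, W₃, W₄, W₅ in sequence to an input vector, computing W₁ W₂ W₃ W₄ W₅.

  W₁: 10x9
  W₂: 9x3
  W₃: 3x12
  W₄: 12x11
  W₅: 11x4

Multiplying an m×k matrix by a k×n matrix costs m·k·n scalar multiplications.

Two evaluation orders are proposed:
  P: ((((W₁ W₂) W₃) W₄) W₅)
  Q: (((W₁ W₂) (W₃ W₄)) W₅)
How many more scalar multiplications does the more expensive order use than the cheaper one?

954

Order P = ((((W₁ W₂) W₃) W₄) W₅): (W₁ W₂): 10×9 by 9×3 → 10×3, cost 10·9·3 = 270; ((W₁ W₂) W₃): 10×3 by 3×12 → 10×12, cost 10·3·12 = 360; cumulative 630; (((W₁ W₂) W₃) W₄): 10×12 by 12×11 → 10×11, cost 10·12·11 = 1320; cumulative 1950; ((((W₁ W₂) W₃) W₄) W₅): 10×11 by 11×4 → 10×4, cost 10·11·4 = 440; cumulative 2390. Total 2390.
Order Q = (((W₁ W₂) (W₃ W₄)) W₅): (W₁ W₂): 10×9 by 9×3 → 10×3, cost 10·9·3 = 270; (W₃ W₄): 3×12 by 12×11 → 3×11, cost 3·12·11 = 396; ((W₁ W₂) (W₃ W₄)): 10×3 by 3×11 → 10×11, cost 10·3·11 = 330; cumulative 996; (((W₁ W₂) (W₃ W₄)) W₅): 10×11 by 11×4 → 10×4, cost 10·11·4 = 440; cumulative 1436. Total 1436.
Difference: |2390 − 1436| = 954.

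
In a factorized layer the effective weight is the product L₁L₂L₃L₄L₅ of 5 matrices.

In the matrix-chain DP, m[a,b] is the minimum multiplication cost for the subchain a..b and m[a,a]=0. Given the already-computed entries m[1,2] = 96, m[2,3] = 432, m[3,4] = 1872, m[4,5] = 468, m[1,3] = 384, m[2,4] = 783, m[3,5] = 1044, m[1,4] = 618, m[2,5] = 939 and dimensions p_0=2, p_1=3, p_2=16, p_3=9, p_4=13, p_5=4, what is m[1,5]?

m[1,5] = min over k∈[1,4] of m[1,k]+m[k+1,5]+p_{0}·p_k·p_{5}.
k=1: 0 + 939 + 2·3·4 = 963; k=2: 96 + 1044 + 2·16·4 = 1268; k=3: 384 + 468 + 2·9·4 = 924; k=4: 618 + 0 + 2·13·4 = 722.
Minimum: 722 at k=4.

722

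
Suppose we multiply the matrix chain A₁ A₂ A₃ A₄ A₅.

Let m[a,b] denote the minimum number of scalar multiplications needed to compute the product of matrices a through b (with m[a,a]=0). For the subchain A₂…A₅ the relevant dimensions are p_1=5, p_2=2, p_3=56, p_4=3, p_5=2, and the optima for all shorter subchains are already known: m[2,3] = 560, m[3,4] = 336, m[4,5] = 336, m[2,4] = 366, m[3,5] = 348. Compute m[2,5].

368

m[2,5] = min over k∈[2,4] of m[2,k]+m[k+1,5]+p_{1}·p_k·p_{5}.
k=2: 0 + 348 + 5·2·2 = 368; k=3: 560 + 336 + 5·56·2 = 1456; k=4: 366 + 0 + 5·3·2 = 396.
Minimum: 368 at k=2.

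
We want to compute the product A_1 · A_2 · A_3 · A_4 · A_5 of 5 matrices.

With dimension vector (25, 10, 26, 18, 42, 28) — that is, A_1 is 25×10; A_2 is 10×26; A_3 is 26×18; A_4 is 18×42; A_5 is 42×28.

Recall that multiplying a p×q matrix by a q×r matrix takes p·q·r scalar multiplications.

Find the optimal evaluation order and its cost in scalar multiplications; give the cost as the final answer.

Adjacent pairs: A_1A_2 = 25·10·26 = 6500; A_2A_3 = 10·26·18 = 4680; A_3A_4 = 26·18·42 = 19656; A_4A_5 = 18·42·28 = 21168.
Length 3: A_1..A_3: k=1: 0+4680+25·10·18=9180; k=2: 6500+0+25·26·18=18200 → min 9180 | A_2..A_4: k=2: 0+19656+10·26·42=30576; k=3: 4680+0+10·18·42=12240 → min 12240 | A_3..A_5: k=3: 0+21168+26·18·28=34272; k=4: 19656+0+26·42·28=50232 → min 34272.
Length 4: A_1..A_4: k=1: 0+12240+25·10·42=22740; k=2: 6500+19656+25·26·42=53456; k=3: 9180+0+25·18·42=28080 → min 22740 | A_2..A_5: k=2: 0+34272+10·26·28=41552; k=3: 4680+21168+10·18·28=30888; k=4: 12240+0+10·42·28=24000 → min 24000.
Length 5: A_1..A_5: k=1: 0+24000+25·10·28=31000; k=2: 6500+34272+25·26·28=58972; k=3: 9180+21168+25·18·28=42948; k=4: 22740+0+25·42·28=52140 → min 31000.
Optimal parenthesization: (A_1 · (((A_2 · A_3) · A_4) · A_5)) with cost 31000.

31000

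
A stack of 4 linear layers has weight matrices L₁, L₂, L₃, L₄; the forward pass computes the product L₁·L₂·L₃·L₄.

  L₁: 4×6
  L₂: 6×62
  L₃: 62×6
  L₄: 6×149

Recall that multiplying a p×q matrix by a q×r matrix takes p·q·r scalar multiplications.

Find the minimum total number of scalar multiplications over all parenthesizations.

Adjacent pairs: L₁L₂ = 4·6·62 = 1488; L₂L₃ = 6·62·6 = 2232; L₃L₄ = 62·6·149 = 55428.
Length 3: L₁..L₃: k=1: 0+2232+4·6·6=2376; k=2: 1488+0+4·62·6=2976 → min 2376 | L₂..L₄: k=2: 0+55428+6·62·149=110856; k=3: 2232+0+6·6·149=7596 → min 7596.
Length 4: L₁..L₄: k=1: 0+7596+4·6·149=11172; k=2: 1488+55428+4·62·149=93868; k=3: 2376+0+4·6·149=5952 → min 5952.
Optimal order: ((L₁·(L₂·L₃))·L₄) with cost 5952.

5952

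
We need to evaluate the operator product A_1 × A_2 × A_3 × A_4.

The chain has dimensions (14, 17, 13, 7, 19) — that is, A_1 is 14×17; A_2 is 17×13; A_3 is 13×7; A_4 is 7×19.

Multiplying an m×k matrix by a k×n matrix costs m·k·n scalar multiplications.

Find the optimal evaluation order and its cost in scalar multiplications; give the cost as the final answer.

Adjacent pairs: A_1A_2 = 14·17·13 = 3094; A_2A_3 = 17·13·7 = 1547; A_3A_4 = 13·7·19 = 1729.
Length 3: A_1..A_3: k=1: 0+1547+14·17·7=3213; k=2: 3094+0+14·13·7=4368 → min 3213 | A_2..A_4: k=2: 0+1729+17·13·19=5928; k=3: 1547+0+17·7·19=3808 → min 3808.
Length 4: A_1..A_4: k=1: 0+3808+14·17·19=8330; k=2: 3094+1729+14·13·19=8281; k=3: 3213+0+14·7·19=5075 → min 5075.
Optimal parenthesization: ((A_1 × (A_2 × A_3)) × A_4) with cost 5075.

5075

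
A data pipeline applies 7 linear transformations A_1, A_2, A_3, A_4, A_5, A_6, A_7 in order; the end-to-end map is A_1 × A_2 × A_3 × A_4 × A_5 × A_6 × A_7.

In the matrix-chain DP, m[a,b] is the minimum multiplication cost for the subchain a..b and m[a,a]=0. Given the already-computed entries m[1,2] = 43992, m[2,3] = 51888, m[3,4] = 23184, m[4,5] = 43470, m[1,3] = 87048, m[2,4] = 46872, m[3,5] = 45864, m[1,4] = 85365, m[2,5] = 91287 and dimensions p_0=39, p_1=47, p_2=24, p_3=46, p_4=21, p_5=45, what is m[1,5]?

122220

m[1,5] = min over k∈[1,4] of m[1,k]+m[k+1,5]+p_{0}·p_k·p_{5}.
k=1: 0 + 91287 + 39·47·45 = 173772; k=2: 43992 + 45864 + 39·24·45 = 131976; k=3: 87048 + 43470 + 39·46·45 = 211248; k=4: 85365 + 0 + 39·21·45 = 122220.
Minimum: 122220 at k=4.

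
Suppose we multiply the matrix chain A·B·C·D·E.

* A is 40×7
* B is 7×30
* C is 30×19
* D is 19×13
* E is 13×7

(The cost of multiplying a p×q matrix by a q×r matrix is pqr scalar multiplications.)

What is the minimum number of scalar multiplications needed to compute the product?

8316

Adjacent pairs: AB = 40·7·30 = 8400; BC = 7·30·19 = 3990; CD = 30·19·13 = 7410; DE = 19·13·7 = 1729.
Length 3: A..C: k=1: 0+3990+40·7·19=9310; k=2: 8400+0+40·30·19=31200 → min 9310 | B..D: k=2: 0+7410+7·30·13=10140; k=3: 3990+0+7·19·13=5719 → min 5719 | C..E: k=3: 0+1729+30·19·7=5719; k=4: 7410+0+30·13·7=10140 → min 5719.
Length 4: A..D: k=1: 0+5719+40·7·13=9359; k=2: 8400+7410+40·30·13=31410; k=3: 9310+0+40·19·13=19190 → min 9359 | B..E: k=2: 0+5719+7·30·7=7189; k=3: 3990+1729+7·19·7=6650; k=4: 5719+0+7·13·7=6356 → min 6356.
Length 5: A..E: k=1: 0+6356+40·7·7=8316; k=2: 8400+5719+40·30·7=22519; k=3: 9310+1729+40·19·7=16359; k=4: 9359+0+40·13·7=12999 → min 8316.
Optimal order: (A·(((B·C)·D)·E)) with cost 8316.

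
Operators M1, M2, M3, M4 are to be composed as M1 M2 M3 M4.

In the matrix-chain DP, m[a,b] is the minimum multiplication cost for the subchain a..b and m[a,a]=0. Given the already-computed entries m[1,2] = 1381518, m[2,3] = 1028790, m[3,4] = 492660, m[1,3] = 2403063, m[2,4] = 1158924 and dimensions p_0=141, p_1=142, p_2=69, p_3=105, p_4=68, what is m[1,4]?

2520420

m[1,4] = min over k∈[1,3] of m[1,k]+m[k+1,4]+p_{0}·p_k·p_{4}.
k=1: 0 + 1158924 + 141·142·68 = 2520420; k=2: 1381518 + 492660 + 141·69·68 = 2535750; k=3: 2403063 + 0 + 141·105·68 = 3409803.
Minimum: 2520420 at k=1.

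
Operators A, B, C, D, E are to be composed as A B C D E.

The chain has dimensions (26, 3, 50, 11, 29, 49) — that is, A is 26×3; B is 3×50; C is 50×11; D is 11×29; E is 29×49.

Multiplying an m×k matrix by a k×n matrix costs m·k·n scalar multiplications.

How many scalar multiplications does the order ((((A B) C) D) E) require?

63440

(A B): 26×3 by 3×50 → 26×50, cost 26·3·50 = 3900
((A B) C): 26×50 by 50×11 → 26×11, cost 26·50·11 = 14300; cumulative 18200
(((A B) C) D): 26×11 by 11×29 → 26×29, cost 26·11·29 = 8294; cumulative 26494
((((A B) C) D) E): 26×29 by 29×49 → 26×49, cost 26·29·49 = 36946; cumulative 63440
Total: 63440 scalar multiplications.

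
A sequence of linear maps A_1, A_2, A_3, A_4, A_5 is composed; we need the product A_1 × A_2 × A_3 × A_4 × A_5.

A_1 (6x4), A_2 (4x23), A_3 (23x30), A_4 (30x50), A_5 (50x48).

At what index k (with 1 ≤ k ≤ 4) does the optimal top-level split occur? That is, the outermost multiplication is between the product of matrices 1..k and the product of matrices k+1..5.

1

Adjacent pairs: A_1A_2 = 6·4·23 = 552; A_2A_3 = 4·23·30 = 2760; A_3A_4 = 23·30·50 = 34500; A_4A_5 = 30·50·48 = 72000.
Length 3: A_1..A_3: k=1: 0+2760+6·4·30=3480; k=2: 552+0+6·23·30=4692 → min 3480 | A_2..A_4: k=2: 0+34500+4·23·50=39100; k=3: 2760+0+4·30·50=8760 → min 8760 | A_3..A_5: k=3: 0+72000+23·30·48=105120; k=4: 34500+0+23·50·48=89700 → min 89700.
Length 4: A_1..A_4: k=1: 0+8760+6·4·50=9960; k=2: 552+34500+6·23·50=41952; k=3: 3480+0+6·30·50=12480 → min 9960 | A_2..A_5: k=2: 0+89700+4·23·48=94116; k=3: 2760+72000+4·30·48=80520; k=4: 8760+0+4·50·48=18360 → min 18360.
Top-level splits: k=1: (A_1..A_1)·(A_2..A_5) → 0+18360+6·4·48 = 19512; k=2: (A_1..A_2)·(A_3..A_5) → 552+89700+6·23·48 = 96876; k=3: (A_1..A_3)·(A_4..A_5) → 3480+72000+6·30·48 = 84120; k=4: (A_1..A_4)·(A_5..A_5) → 9960+0+6·50·48 = 24360.
Best split is after A_1, i.e. k = 1.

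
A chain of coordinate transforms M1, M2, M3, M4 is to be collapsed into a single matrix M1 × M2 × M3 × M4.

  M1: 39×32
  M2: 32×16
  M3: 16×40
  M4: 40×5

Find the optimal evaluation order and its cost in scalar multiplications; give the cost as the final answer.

Adjacent pairs: M1M2 = 39·32·16 = 19968; M2M3 = 32·16·40 = 20480; M3M4 = 16·40·5 = 3200.
Length 3: M1..M3: k=1: 0+20480+39·32·40=70400; k=2: 19968+0+39·16·40=44928 → min 44928 | M2..M4: k=2: 0+3200+32·16·5=5760; k=3: 20480+0+32·40·5=26880 → min 5760.
Length 4: M1..M4: k=1: 0+5760+39·32·5=12000; k=2: 19968+3200+39·16·5=26288; k=3: 44928+0+39·40·5=52728 → min 12000.
Optimal parenthesization: (M1 × (M2 × (M3 × M4))) with cost 12000.

12000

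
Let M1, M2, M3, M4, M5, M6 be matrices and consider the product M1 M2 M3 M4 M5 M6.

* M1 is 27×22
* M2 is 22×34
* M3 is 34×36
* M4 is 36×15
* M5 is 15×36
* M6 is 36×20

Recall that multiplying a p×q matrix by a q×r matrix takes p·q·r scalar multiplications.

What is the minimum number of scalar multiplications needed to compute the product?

Adjacent pairs: M1M2 = 27·22·34 = 20196; M2M3 = 22·34·36 = 26928; M3M4 = 34·36·15 = 18360; M4M5 = 36·15·36 = 19440; M5M6 = 15·36·20 = 10800.
Length 3: M1..M3: k=1: 0+26928+27·22·36=48312; k=2: 20196+0+27·34·36=53244 → min 48312 | M2..M4: k=2: 0+18360+22·34·15=29580; k=3: 26928+0+22·36·15=38808 → min 29580 | M3..M5: k=3: 0+19440+34·36·36=63504; k=4: 18360+0+34·15·36=36720 → min 36720 | M4..M6: k=4: 0+10800+36·15·20=21600; k=5: 19440+0+36·36·20=45360 → min 21600.
Length 4: M1..M4: k=1: 0+29580+27·22·15=38490; k=2: 20196+18360+27·34·15=52326; k=3: 48312+0+27·36·15=62892 → min 38490 | M2..M5: k=2: 0+36720+22·34·36=63648; k=3: 26928+19440+22·36·36=74880; k=4: 29580+0+22·15·36=41460 → min 41460 | M3..M6: k=3: 0+21600+34·36·20=46080; k=4: 18360+10800+34·15·20=39360; k=5: 36720+0+34·36·20=61200 → min 39360.
Length 5: M1..M5: k=1: 0+41460+27·22·36=62844; k=2: 20196+36720+27·34·36=89964; k=3: 48312+19440+27·36·36=102744; k=4: 38490+0+27·15·36=53070 → min 53070 | M2..M6: k=2: 0+39360+22·34·20=54320; k=3: 26928+21600+22·36·20=64368; k=4: 29580+10800+22·15·20=46980; k=5: 41460+0+22·36·20=57300 → min 46980.
Length 6: M1..M6: k=1: 0+46980+27·22·20=58860; k=2: 20196+39360+27·34·20=77916; k=3: 48312+21600+27·36·20=89352; k=4: 38490+10800+27·15·20=57390; k=5: 53070+0+27·36·20=72510 → min 57390.
Optimal order: ((M1 (M2 (M3 M4))) (M5 M6)) with cost 57390.

57390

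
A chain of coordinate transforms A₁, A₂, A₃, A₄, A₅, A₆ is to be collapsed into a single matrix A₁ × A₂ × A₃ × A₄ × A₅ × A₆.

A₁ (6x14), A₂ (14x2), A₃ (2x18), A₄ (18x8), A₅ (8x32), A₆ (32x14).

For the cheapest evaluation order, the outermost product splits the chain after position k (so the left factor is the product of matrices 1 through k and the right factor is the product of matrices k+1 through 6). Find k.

2

Adjacent pairs: A₁A₂ = 6·14·2 = 168; A₂A₃ = 14·2·18 = 504; A₃A₄ = 2·18·8 = 288; A₄A₅ = 18·8·32 = 4608; A₅A₆ = 8·32·14 = 3584.
Length 3: A₁..A₃: k=1: 0+504+6·14·18=2016; k=2: 168+0+6·2·18=384 → min 384 | A₂..A₄: k=2: 0+288+14·2·8=512; k=3: 504+0+14·18·8=2520 → min 512 | A₃..A₅: k=3: 0+4608+2·18·32=5760; k=4: 288+0+2·8·32=800 → min 800 | A₄..A₆: k=4: 0+3584+18·8·14=5600; k=5: 4608+0+18·32·14=12672 → min 5600.
Length 4: A₁..A₄: k=1: 0+512+6·14·8=1184; k=2: 168+288+6·2·8=552; k=3: 384+0+6·18·8=1248 → min 552 | A₂..A₅: k=2: 0+800+14·2·32=1696; k=3: 504+4608+14·18·32=13176; k=4: 512+0+14·8·32=4096 → min 1696 | A₃..A₆: k=3: 0+5600+2·18·14=6104; k=4: 288+3584+2·8·14=4096; k=5: 800+0+2·32·14=1696 → min 1696.
Length 5: A₁..A₅: k=1: 0+1696+6·14·32=4384; k=2: 168+800+6·2·32=1352; k=3: 384+4608+6·18·32=8448; k=4: 552+0+6·8·32=2088 → min 1352 | A₂..A₆: k=2: 0+1696+14·2·14=2088; k=3: 504+5600+14·18·14=9632; k=4: 512+3584+14·8·14=5664; k=5: 1696+0+14·32·14=7968 → min 2088.
Top-level splits: k=1: (A₁..A₁)·(A₂..A₆) → 0+2088+6·14·14 = 3264; k=2: (A₁..A₂)·(A₃..A₆) → 168+1696+6·2·14 = 2032; k=3: (A₁..A₃)·(A₄..A₆) → 384+5600+6·18·14 = 7496; k=4: (A₁..A₄)·(A₅..A₆) → 552+3584+6·8·14 = 4808; k=5: (A₁..A₅)·(A₆..A₆) → 1352+0+6·32·14 = 4040.
Best split is after A₂, i.e. k = 2.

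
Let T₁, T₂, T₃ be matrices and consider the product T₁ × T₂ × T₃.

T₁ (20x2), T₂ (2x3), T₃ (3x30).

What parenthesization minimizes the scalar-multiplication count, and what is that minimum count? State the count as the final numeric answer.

1380

(T₁ × (T₂ × T₃)): cost 1380.
((T₁ × T₂) × T₃): cost 1920.
Optimal: (T₁ × (T₂ × T₃)) with cost 1380.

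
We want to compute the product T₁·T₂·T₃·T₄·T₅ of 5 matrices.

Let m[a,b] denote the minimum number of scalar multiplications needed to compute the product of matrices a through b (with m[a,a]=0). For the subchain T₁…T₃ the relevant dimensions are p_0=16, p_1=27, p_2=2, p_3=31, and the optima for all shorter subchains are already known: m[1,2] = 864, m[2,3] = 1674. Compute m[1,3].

1856

m[1,3] = min over k∈[1,2] of m[1,k]+m[k+1,3]+p_{0}·p_k·p_{3}.
k=1: 0 + 1674 + 16·27·31 = 15066; k=2: 864 + 0 + 16·2·31 = 1856.
Minimum: 1856 at k=2.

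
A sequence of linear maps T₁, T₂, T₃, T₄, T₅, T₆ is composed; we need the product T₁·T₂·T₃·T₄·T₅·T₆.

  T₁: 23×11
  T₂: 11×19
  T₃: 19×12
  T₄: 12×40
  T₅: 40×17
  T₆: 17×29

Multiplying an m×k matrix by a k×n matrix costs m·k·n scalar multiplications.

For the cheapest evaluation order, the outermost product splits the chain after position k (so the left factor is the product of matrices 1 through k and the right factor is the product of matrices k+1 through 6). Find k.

Adjacent pairs: T₁T₂ = 23·11·19 = 4807; T₂T₃ = 11·19·12 = 2508; T₃T₄ = 19·12·40 = 9120; T₄T₅ = 12·40·17 = 8160; T₅T₆ = 40·17·29 = 19720.
Length 3: T₁..T₃: k=1: 0+2508+23·11·12=5544; k=2: 4807+0+23·19·12=10051 → min 5544 | T₂..T₄: k=2: 0+9120+11·19·40=17480; k=3: 2508+0+11·12·40=7788 → min 7788 | T₃..T₅: k=3: 0+8160+19·12·17=12036; k=4: 9120+0+19·40·17=22040 → min 12036 | T₄..T₆: k=4: 0+19720+12·40·29=33640; k=5: 8160+0+12·17·29=14076 → min 14076.
Length 4: T₁..T₄: k=1: 0+7788+23·11·40=17908; k=2: 4807+9120+23·19·40=31407; k=3: 5544+0+23·12·40=16584 → min 16584 | T₂..T₅: k=2: 0+12036+11·19·17=15589; k=3: 2508+8160+11·12·17=12912; k=4: 7788+0+11·40·17=15268 → min 12912 | T₃..T₆: k=3: 0+14076+19·12·29=20688; k=4: 9120+19720+19·40·29=50880; k=5: 12036+0+19·17·29=21403 → min 20688.
Length 5: T₁..T₅: k=1: 0+12912+23·11·17=17213; k=2: 4807+12036+23·19·17=24272; k=3: 5544+8160+23·12·17=18396; k=4: 16584+0+23·40·17=32224 → min 17213 | T₂..T₆: k=2: 0+20688+11·19·29=26749; k=3: 2508+14076+11·12·29=20412; k=4: 7788+19720+11·40·29=40268; k=5: 12912+0+11·17·29=18335 → min 18335.
Top-level splits: k=1: (T₁..T₁)·(T₂..T₆) → 0+18335+23·11·29 = 25672; k=2: (T₁..T₂)·(T₃..T₆) → 4807+20688+23·19·29 = 38168; k=3: (T₁..T₃)·(T₄..T₆) → 5544+14076+23·12·29 = 27624; k=4: (T₁..T₄)·(T₅..T₆) → 16584+19720+23·40·29 = 62984; k=5: (T₁..T₅)·(T₆..T₆) → 17213+0+23·17·29 = 28552.
Best split is after T₁, i.e. k = 1.

1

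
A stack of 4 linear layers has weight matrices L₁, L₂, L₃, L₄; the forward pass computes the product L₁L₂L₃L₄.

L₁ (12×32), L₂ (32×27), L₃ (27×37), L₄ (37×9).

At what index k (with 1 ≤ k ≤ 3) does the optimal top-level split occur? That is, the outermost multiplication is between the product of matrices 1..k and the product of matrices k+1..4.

Adjacent pairs: L₁L₂ = 12·32·27 = 10368; L₂L₃ = 32·27·37 = 31968; L₃L₄ = 27·37·9 = 8991.
Length 3: L₁..L₃: k=1: 0+31968+12·32·37=46176; k=2: 10368+0+12·27·37=22356 → min 22356 | L₂..L₄: k=2: 0+8991+32·27·9=16767; k=3: 31968+0+32·37·9=42624 → min 16767.
Top-level splits: k=1: (L₁..L₁)·(L₂..L₄) → 0+16767+12·32·9 = 20223; k=2: (L₁..L₂)·(L₃..L₄) → 10368+8991+12·27·9 = 22275; k=3: (L₁..L₃)·(L₄..L₄) → 22356+0+12·37·9 = 26352.
Best split is after L₁, i.e. k = 1.

1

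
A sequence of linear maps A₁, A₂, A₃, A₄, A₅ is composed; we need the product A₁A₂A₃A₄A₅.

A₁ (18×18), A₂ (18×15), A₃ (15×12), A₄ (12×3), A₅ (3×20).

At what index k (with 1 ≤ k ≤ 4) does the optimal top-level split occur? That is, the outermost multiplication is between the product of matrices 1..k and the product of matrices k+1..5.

4

Adjacent pairs: A₁A₂ = 18·18·15 = 4860; A₂A₃ = 18·15·12 = 3240; A₃A₄ = 15·12·3 = 540; A₄A₅ = 12·3·20 = 720.
Length 3: A₁..A₃: k=1: 0+3240+18·18·12=7128; k=2: 4860+0+18·15·12=8100 → min 7128 | A₂..A₄: k=2: 0+540+18·15·3=1350; k=3: 3240+0+18·12·3=3888 → min 1350 | A₃..A₅: k=3: 0+720+15·12·20=4320; k=4: 540+0+15·3·20=1440 → min 1440.
Length 4: A₁..A₄: k=1: 0+1350+18·18·3=2322; k=2: 4860+540+18·15·3=6210; k=3: 7128+0+18·12·3=7776 → min 2322 | A₂..A₅: k=2: 0+1440+18·15·20=6840; k=3: 3240+720+18·12·20=8280; k=4: 1350+0+18·3·20=2430 → min 2430.
Top-level splits: k=1: (A₁..A₁)·(A₂..A₅) → 0+2430+18·18·20 = 8910; k=2: (A₁..A₂)·(A₃..A₅) → 4860+1440+18·15·20 = 11700; k=3: (A₁..A₃)·(A₄..A₅) → 7128+720+18·12·20 = 12168; k=4: (A₁..A₄)·(A₅..A₅) → 2322+0+18·3·20 = 3402.
Best split is after A₄, i.e. k = 4.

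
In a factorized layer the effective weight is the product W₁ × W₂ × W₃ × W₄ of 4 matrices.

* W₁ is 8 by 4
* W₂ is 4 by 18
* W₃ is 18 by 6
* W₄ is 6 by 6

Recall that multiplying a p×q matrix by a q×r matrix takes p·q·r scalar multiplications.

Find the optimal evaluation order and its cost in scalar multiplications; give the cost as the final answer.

Adjacent pairs: W₁W₂ = 8·4·18 = 576; W₂W₃ = 4·18·6 = 432; W₃W₄ = 18·6·6 = 648.
Length 3: W₁..W₃: k=1: 0+432+8·4·6=624; k=2: 576+0+8·18·6=1440 → min 624 | W₂..W₄: k=2: 0+648+4·18·6=1080; k=3: 432+0+4·6·6=576 → min 576.
Length 4: W₁..W₄: k=1: 0+576+8·4·6=768; k=2: 576+648+8·18·6=2088; k=3: 624+0+8·6·6=912 → min 768.
Optimal parenthesization: (W₁ × ((W₂ × W₃) × W₄)) with cost 768.

768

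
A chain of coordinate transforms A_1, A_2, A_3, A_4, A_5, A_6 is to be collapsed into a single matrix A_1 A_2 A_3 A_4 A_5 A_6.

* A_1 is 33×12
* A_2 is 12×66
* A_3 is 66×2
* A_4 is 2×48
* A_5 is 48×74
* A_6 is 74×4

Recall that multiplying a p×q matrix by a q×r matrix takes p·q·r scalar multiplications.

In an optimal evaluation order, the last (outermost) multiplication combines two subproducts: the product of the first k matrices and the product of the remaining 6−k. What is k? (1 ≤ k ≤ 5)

Adjacent pairs: A_1A_2 = 33·12·66 = 26136; A_2A_3 = 12·66·2 = 1584; A_3A_4 = 66·2·48 = 6336; A_4A_5 = 2·48·74 = 7104; A_5A_6 = 48·74·4 = 14208.
Length 3: A_1..A_3: k=1: 0+1584+33·12·2=2376; k=2: 26136+0+33·66·2=30492 → min 2376 | A_2..A_4: k=2: 0+6336+12·66·48=44352; k=3: 1584+0+12·2·48=2736 → min 2736 | A_3..A_5: k=3: 0+7104+66·2·74=16872; k=4: 6336+0+66·48·74=240768 → min 16872 | A_4..A_6: k=4: 0+14208+2·48·4=14592; k=5: 7104+0+2·74·4=7696 → min 7696.
Length 4: A_1..A_4: k=1: 0+2736+33·12·48=21744; k=2: 26136+6336+33·66·48=137016; k=3: 2376+0+33·2·48=5544 → min 5544 | A_2..A_5: k=2: 0+16872+12·66·74=75480; k=3: 1584+7104+12·2·74=10464; k=4: 2736+0+12·48·74=45360 → min 10464 | A_3..A_6: k=3: 0+7696+66·2·4=8224; k=4: 6336+14208+66·48·4=33216; k=5: 16872+0+66·74·4=36408 → min 8224.
Length 5: A_1..A_5: k=1: 0+10464+33·12·74=39768; k=2: 26136+16872+33·66·74=204180; k=3: 2376+7104+33·2·74=14364; k=4: 5544+0+33·48·74=122760 → min 14364 | A_2..A_6: k=2: 0+8224+12·66·4=11392; k=3: 1584+7696+12·2·4=9376; k=4: 2736+14208+12·48·4=19248; k=5: 10464+0+12·74·4=14016 → min 9376.
Top-level splits: k=1: (A_1..A_1)·(A_2..A_6) → 0+9376+33·12·4 = 10960; k=2: (A_1..A_2)·(A_3..A_6) → 26136+8224+33·66·4 = 43072; k=3: (A_1..A_3)·(A_4..A_6) → 2376+7696+33·2·4 = 10336; k=4: (A_1..A_4)·(A_5..A_6) → 5544+14208+33·48·4 = 26088; k=5: (A_1..A_5)·(A_6..A_6) → 14364+0+33·74·4 = 24132.
Best split is after A_3, i.e. k = 3.

3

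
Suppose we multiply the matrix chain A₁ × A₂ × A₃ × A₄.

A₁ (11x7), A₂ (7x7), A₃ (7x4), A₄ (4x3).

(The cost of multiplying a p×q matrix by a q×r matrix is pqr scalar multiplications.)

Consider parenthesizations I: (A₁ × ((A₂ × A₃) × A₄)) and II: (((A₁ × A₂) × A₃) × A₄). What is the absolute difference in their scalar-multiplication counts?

Order I = (A₁ × ((A₂ × A₃) × A₄)): (A₂ × A₃): 7×7 by 7×4 → 7×4, cost 7·7·4 = 196; ((A₂ × A₃) × A₄): 7×4 by 4×3 → 7×3, cost 7·4·3 = 84; cumulative 280; (A₁ × ((A₂ × A₃) × A₄)): 11×7 by 7×3 → 11×3, cost 11·7·3 = 231; cumulative 511. Total 511.
Order II = (((A₁ × A₂) × A₃) × A₄): (A₁ × A₂): 11×7 by 7×7 → 11×7, cost 11·7·7 = 539; ((A₁ × A₂) × A₃): 11×7 by 7×4 → 11×4, cost 11·7·4 = 308; cumulative 847; (((A₁ × A₂) × A₃) × A₄): 11×4 by 4×3 → 11×3, cost 11·4·3 = 132; cumulative 979. Total 979.
Difference: |511 − 979| = 468.

468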